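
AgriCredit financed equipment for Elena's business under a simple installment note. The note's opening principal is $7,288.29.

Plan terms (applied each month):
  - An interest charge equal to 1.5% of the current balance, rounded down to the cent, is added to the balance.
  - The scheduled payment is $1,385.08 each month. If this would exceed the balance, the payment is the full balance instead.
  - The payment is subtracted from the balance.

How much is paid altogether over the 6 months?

Month 1: opening $7,288.29; interest $109.32 → $7,397.61; payment $1,385.08; balance $6,012.53
Month 2: opening $6,012.53; interest $90.18 → $6,102.71; payment $1,385.08; balance $4,717.63
Month 3: opening $4,717.63; interest $70.76 → $4,788.39; payment $1,385.08; balance $3,403.31
Month 4: opening $3,403.31; interest $51.04 → $3,454.35; payment $1,385.08; balance $2,069.27
Month 5: opening $2,069.27; interest $31.03 → $2,100.30; payment $1,385.08; balance $715.22
Month 6: opening $715.22; interest $10.72 → $725.94; payment $725.94; balance $0.00
Total paid: $7,651.34

$7,651.34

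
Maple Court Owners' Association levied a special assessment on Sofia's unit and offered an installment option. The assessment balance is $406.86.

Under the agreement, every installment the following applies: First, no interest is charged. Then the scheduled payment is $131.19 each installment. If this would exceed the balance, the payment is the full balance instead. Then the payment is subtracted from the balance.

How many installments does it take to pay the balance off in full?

# | Opening | Payment | End bal
1 | $406.86 | $131.19 | $275.67
2 | $275.67 | $131.19 | $144.48
3 | $144.48 | $131.19 | $13.29
4 | $13.29 | $13.29 | $0.00
Balance reaches $0.00 in installment 4.

4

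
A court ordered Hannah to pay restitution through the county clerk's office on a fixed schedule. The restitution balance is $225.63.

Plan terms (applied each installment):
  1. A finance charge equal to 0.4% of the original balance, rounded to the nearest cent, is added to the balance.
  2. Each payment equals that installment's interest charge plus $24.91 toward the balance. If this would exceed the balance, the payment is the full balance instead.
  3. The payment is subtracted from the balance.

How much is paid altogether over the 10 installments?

$234.63

Installment 1: opening $225.63; interest $0.90 → $226.53; payment $25.81; balance $200.72
Installment 2: opening $200.72; interest $0.90 → $201.62; payment $25.81; balance $175.81
Installment 3: opening $175.81; interest $0.90 → $176.71; payment $25.81; balance $150.90
Installment 4: opening $150.90; interest $0.90 → $151.80; payment $25.81; balance $125.99
Installment 5: opening $125.99; interest $0.90 → $126.89; payment $25.81; balance $101.08
Installment 6: opening $101.08; interest $0.90 → $101.98; payment $25.81; balance $76.17
Installment 7: opening $76.17; interest $0.90 → $77.07; payment $25.81; balance $51.26
Installment 8: opening $51.26; interest $0.90 → $52.16; payment $25.81; balance $26.35
Installment 9: opening $26.35; interest $0.90 → $27.25; payment $25.81; balance $1.44
Installment 10: opening $1.44; interest $0.90 → $2.34; payment $2.34; balance $0.00
Total paid: $234.63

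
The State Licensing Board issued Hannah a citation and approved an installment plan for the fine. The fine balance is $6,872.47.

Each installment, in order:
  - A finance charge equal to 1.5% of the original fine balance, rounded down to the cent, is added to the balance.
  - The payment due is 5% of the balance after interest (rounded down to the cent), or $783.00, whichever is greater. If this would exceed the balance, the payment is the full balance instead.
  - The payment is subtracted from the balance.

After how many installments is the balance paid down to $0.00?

# | Opening | Interest | Payment | End bal
1 | $6,872.47 | $103.08 | $783.00 | $6,192.55
2 | $6,192.55 | $103.08 | $783.00 | $5,512.63
3 | $5,512.63 | $103.08 | $783.00 | $4,832.71
4 | $4,832.71 | $103.08 | $783.00 | $4,152.79
5 | $4,152.79 | $103.08 | $783.00 | $3,472.87
6 | $3,472.87 | $103.08 | $783.00 | $2,792.95
7 | $2,792.95 | $103.08 | $783.00 | $2,113.03
8 | $2,113.03 | $103.08 | $783.00 | $1,433.11
9 | $1,433.11 | $103.08 | $783.00 | $753.19
10 | $753.19 | $103.08 | $783.00 | $73.27
11 | $73.27 | $103.08 | $176.35 | $0.00
Balance reaches $0.00 in installment 11.

11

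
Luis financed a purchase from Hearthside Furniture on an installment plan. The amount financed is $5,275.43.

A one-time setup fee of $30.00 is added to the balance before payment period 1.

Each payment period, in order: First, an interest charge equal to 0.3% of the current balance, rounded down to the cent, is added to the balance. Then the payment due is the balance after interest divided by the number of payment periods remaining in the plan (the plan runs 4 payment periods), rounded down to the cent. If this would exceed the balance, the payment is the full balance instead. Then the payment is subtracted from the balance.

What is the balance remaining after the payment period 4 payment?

Payment period 1: opening $5,305.43; interest $15.91 → $5,321.34; payment $1,330.33; balance $3,991.01
Payment period 2: opening $3,991.01; interest $11.97 → $4,002.98; payment $1,334.32; balance $2,668.66
Payment period 3: opening $2,668.66; interest $8.00 → $2,676.66; payment $1,338.33; balance $1,338.33
Payment period 4: opening $1,338.33; interest $4.01 → $1,342.34; payment $1,342.34; balance $0.00

$0.00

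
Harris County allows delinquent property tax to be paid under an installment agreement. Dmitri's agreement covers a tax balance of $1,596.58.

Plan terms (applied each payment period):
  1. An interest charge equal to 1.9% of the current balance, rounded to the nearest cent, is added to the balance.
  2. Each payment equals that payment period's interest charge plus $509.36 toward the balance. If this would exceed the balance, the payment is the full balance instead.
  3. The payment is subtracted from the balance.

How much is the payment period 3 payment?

$520.34

# | Opening | Interest | Payment | End bal
1 | $1,596.58 | $30.34 | $539.70 | $1,087.22
2 | $1,087.22 | $20.66 | $530.02 | $577.86
3 | $577.86 | $10.98 | $520.34 | $68.50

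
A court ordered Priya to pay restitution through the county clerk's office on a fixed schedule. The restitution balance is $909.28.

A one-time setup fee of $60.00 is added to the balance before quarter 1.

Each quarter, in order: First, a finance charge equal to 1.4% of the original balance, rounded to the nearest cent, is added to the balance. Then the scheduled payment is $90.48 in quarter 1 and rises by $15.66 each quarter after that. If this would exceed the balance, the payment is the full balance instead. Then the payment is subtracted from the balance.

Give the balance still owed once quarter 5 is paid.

$423.93

# | Opening | Interest | Payment | End bal
1 | $969.28 | $12.73 | $90.48 | $891.53
2 | $891.53 | $12.73 | $106.14 | $798.12
3 | $798.12 | $12.73 | $121.80 | $689.05
4 | $689.05 | $12.73 | $137.46 | $564.32
5 | $564.32 | $12.73 | $153.12 | $423.93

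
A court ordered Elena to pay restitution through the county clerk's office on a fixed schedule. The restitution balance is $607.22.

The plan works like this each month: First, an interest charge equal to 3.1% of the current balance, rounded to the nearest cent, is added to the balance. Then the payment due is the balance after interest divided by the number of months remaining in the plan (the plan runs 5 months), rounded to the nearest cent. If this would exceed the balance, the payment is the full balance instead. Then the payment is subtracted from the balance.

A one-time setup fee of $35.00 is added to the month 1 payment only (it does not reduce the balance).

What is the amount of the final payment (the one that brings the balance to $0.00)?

Month 1: $607.22 +$18.82 interest = $626.04; pay $125.21 (+ $35.00 fee) → $500.83
Month 2: $500.83 +$15.53 interest = $516.36; pay $129.09 → $387.27
Month 3: $387.27 +$12.01 interest = $399.28; pay $133.09 → $266.19
Month 4: $266.19 +$8.25 interest = $274.44; pay $137.22 → $137.22
Month 5: $137.22 +$4.25 interest = $141.47; pay $141.47 → $0.00

$141.47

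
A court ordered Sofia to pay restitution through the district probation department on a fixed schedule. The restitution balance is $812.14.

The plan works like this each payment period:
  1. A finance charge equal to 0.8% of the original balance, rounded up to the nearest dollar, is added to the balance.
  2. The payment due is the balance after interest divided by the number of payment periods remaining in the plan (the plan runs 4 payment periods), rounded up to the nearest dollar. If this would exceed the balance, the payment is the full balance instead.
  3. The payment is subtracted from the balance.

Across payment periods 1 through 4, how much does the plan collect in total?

$840.14

Payment period 1: $812.14 +$7.00 interest = $819.14; pay $205.00 → $614.14
Payment period 2: $614.14 +$7.00 interest = $621.14; pay $208.00 → $413.14
Payment period 3: $413.14 +$7.00 interest = $420.14; pay $211.00 → $209.14
Payment period 4: $209.14 +$7.00 interest = $216.14; pay $216.14 → $0.00
Total paid: $840.14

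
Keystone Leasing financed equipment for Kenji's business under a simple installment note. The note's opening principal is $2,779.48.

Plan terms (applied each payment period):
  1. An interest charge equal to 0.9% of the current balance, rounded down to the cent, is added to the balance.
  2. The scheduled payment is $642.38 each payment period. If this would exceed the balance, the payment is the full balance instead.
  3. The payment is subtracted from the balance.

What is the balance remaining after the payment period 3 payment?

$910.65

# | Opening | Interest | Payment | End bal
1 | $2,779.48 | $25.01 | $642.38 | $2,162.11
2 | $2,162.11 | $19.45 | $642.38 | $1,539.18
3 | $1,539.18 | $13.85 | $642.38 | $910.65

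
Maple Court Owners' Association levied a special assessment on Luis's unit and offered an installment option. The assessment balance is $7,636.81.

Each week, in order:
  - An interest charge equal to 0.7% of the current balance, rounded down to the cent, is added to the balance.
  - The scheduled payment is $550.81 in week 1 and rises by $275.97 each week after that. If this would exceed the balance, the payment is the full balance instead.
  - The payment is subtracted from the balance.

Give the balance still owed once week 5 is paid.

Week 1: opening $7,636.81; interest $53.45 → $7,690.26; payment $550.81; balance $7,139.45
Week 2: opening $7,139.45; interest $49.97 → $7,189.42; payment $826.78; balance $6,362.64
Week 3: opening $6,362.64; interest $44.53 → $6,407.17; payment $1,102.75; balance $5,304.42
Week 4: opening $5,304.42; interest $37.13 → $5,341.55; payment $1,378.72; balance $3,962.83
Week 5: opening $3,962.83; interest $27.73 → $3,990.56; payment $1,654.69; balance $2,335.87

$2,335.87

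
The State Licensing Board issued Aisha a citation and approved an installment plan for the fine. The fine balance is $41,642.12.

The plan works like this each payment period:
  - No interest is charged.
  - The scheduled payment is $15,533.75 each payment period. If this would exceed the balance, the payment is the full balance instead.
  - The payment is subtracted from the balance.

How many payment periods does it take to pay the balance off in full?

# | Opening | Payment | End bal
1 | $41,642.12 | $15,533.75 | $26,108.37
2 | $26,108.37 | $15,533.75 | $10,574.62
3 | $10,574.62 | $10,574.62 | $0.00
Balance reaches $0.00 in payment period 3.

3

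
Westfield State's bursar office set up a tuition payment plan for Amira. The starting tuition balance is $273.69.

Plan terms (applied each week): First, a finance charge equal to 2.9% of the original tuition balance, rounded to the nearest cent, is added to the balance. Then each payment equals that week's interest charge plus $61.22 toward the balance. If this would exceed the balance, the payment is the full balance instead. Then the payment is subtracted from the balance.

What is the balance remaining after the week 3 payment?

Week 1: opening $273.69; interest $7.94 → $281.63; payment $69.16; balance $212.47
Week 2: opening $212.47; interest $7.94 → $220.41; payment $69.16; balance $151.25
Week 3: opening $151.25; interest $7.94 → $159.19; payment $69.16; balance $90.03

$90.03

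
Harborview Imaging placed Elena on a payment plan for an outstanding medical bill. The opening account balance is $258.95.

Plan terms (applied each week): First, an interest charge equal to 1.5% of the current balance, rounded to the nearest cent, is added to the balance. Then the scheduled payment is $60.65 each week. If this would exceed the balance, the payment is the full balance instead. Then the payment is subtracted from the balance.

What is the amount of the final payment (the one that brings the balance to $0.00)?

Week 1: $258.95 +$3.88 interest = $262.83; pay $60.65 → $202.18
Week 2: $202.18 +$3.03 interest = $205.21; pay $60.65 → $144.56
Week 3: $144.56 +$2.17 interest = $146.73; pay $60.65 → $86.08
Week 4: $86.08 +$1.29 interest = $87.37; pay $60.65 → $26.72
Week 5: $26.72 +$0.40 interest = $27.12; pay $27.12 → $0.00

$27.12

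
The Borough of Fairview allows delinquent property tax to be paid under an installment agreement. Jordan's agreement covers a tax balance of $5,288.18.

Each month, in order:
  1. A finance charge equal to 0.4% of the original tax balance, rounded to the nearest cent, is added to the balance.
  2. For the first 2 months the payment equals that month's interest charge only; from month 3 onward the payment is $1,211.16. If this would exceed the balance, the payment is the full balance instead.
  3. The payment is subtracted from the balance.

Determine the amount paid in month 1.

Month 1: $5,288.18 +$21.15 interest = $5,309.33; pay $21.15 → $5,288.18

$21.15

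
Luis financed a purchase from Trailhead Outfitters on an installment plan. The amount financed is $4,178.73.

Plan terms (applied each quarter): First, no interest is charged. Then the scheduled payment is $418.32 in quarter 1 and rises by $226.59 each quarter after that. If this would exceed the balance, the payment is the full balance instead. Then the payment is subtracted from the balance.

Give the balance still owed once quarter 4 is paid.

$1,145.91

Quarter 1: $4,178.73 − $418.32 → $3,760.41
Quarter 2: $3,760.41 − $644.91 → $3,115.50
Quarter 3: $3,115.50 − $871.50 → $2,244.00
Quarter 4: $2,244.00 − $1,098.09 → $1,145.91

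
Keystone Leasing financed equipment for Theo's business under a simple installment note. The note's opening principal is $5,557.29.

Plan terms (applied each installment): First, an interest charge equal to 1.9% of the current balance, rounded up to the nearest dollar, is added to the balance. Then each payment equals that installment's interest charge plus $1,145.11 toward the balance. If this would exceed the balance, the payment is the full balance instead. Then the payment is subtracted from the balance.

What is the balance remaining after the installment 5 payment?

$0.00

# | Opening | Interest | Payment | End bal
1 | $5,557.29 | $106.00 | $1,251.11 | $4,412.18
2 | $4,412.18 | $84.00 | $1,229.11 | $3,267.07
3 | $3,267.07 | $63.00 | $1,208.11 | $2,121.96
4 | $2,121.96 | $41.00 | $1,186.11 | $976.85
5 | $976.85 | $19.00 | $995.85 | $0.00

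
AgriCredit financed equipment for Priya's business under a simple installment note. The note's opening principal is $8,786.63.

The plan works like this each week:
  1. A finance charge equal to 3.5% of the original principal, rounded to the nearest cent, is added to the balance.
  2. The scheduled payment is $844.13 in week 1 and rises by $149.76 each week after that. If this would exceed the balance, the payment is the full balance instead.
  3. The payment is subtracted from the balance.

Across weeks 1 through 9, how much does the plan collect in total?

$11,554.40

Week 1: opening $8,786.63; interest $307.53 → $9,094.16; payment $844.13; balance $8,250.03
Week 2: opening $8,250.03; interest $307.53 → $8,557.56; payment $993.89; balance $7,563.67
Week 3: opening $7,563.67; interest $307.53 → $7,871.20; payment $1,143.65; balance $6,727.55
Week 4: opening $6,727.55; interest $307.53 → $7,035.08; payment $1,293.41; balance $5,741.67
Week 5: opening $5,741.67; interest $307.53 → $6,049.20; payment $1,443.17; balance $4,606.03
Week 6: opening $4,606.03; interest $307.53 → $4,913.56; payment $1,592.93; balance $3,320.63
Week 7: opening $3,320.63; interest $307.53 → $3,628.16; payment $1,742.69; balance $1,885.47
Week 8: opening $1,885.47; interest $307.53 → $2,193.00; payment $1,892.45; balance $300.55
Week 9: opening $300.55; interest $307.53 → $608.08; payment $608.08; balance $0.00
Total paid: $11,554.40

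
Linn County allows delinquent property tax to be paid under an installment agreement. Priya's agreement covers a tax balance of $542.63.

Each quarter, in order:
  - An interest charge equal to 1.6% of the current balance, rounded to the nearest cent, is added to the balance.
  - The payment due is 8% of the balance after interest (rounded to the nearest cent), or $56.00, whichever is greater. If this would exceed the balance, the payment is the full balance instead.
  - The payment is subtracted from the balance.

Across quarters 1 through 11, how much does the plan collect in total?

$594.41

# | Opening | Interest | Payment | End bal
1 | $542.63 | $8.68 | $56.00 | $495.31
2 | $495.31 | $7.92 | $56.00 | $447.23
3 | $447.23 | $7.16 | $56.00 | $398.39
4 | $398.39 | $6.37 | $56.00 | $348.76
5 | $348.76 | $5.58 | $56.00 | $298.34
6 | $298.34 | $4.77 | $56.00 | $247.11
7 | $247.11 | $3.95 | $56.00 | $195.06
8 | $195.06 | $3.12 | $56.00 | $142.18
9 | $142.18 | $2.27 | $56.00 | $88.45
10 | $88.45 | $1.42 | $56.00 | $33.87
11 | $33.87 | $0.54 | $34.41 | $0.00
Total paid: $594.41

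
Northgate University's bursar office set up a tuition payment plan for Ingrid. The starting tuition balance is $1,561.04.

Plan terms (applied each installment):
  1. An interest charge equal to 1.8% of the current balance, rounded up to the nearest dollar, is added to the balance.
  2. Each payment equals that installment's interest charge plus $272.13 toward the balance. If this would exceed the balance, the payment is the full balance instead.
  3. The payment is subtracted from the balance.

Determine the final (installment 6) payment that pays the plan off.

# | Opening | Interest | Payment | End bal
1 | $1,561.04 | $29.00 | $301.13 | $1,288.91
2 | $1,288.91 | $24.00 | $296.13 | $1,016.78
3 | $1,016.78 | $19.00 | $291.13 | $744.65
4 | $744.65 | $14.00 | $286.13 | $472.52
5 | $472.52 | $9.00 | $281.13 | $200.39
6 | $200.39 | $4.00 | $204.39 | $0.00

$204.39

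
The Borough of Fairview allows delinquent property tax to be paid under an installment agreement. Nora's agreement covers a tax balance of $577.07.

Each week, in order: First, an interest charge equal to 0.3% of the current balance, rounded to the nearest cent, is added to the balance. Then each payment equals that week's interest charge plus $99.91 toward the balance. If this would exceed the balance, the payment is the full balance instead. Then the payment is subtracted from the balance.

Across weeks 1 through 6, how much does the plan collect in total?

Week 1: $577.07 +$1.73 interest = $578.80; pay $101.64 → $477.16
Week 2: $477.16 +$1.43 interest = $478.59; pay $101.34 → $377.25
Week 3: $377.25 +$1.13 interest = $378.38; pay $101.04 → $277.34
Week 4: $277.34 +$0.83 interest = $278.17; pay $100.74 → $177.43
Week 5: $177.43 +$0.53 interest = $177.96; pay $100.44 → $77.52
Week 6: $77.52 +$0.23 interest = $77.75; pay $77.75 → $0.00
Total paid: $582.95

$582.95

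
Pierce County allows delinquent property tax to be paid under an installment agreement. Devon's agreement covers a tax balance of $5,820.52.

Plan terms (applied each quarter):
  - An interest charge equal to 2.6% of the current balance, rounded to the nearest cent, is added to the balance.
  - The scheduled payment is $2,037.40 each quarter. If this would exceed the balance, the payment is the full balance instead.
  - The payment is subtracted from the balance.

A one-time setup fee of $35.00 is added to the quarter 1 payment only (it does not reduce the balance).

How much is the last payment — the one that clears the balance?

Quarter 1: opening $5,820.52; interest $151.33 → $5,971.85; payment $2,037.40 (+ $35.00 fee); balance $3,934.45
Quarter 2: opening $3,934.45; interest $102.30 → $4,036.75; payment $2,037.40; balance $1,999.35
Quarter 3: opening $1,999.35; interest $51.98 → $2,051.33; payment $2,037.40; balance $13.93
Quarter 4: opening $13.93; interest $0.36 → $14.29; payment $14.29; balance $0.00

$14.29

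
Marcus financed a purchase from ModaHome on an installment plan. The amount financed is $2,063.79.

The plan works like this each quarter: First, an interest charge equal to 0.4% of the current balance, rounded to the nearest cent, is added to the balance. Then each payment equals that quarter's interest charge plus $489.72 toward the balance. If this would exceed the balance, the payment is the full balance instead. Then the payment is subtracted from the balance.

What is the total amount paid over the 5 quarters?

$2,085.49

Quarter 1: $2,063.79 +$8.26 interest = $2,072.05; pay $497.98 → $1,574.07
Quarter 2: $1,574.07 +$6.30 interest = $1,580.37; pay $496.02 → $1,084.35
Quarter 3: $1,084.35 +$4.34 interest = $1,088.69; pay $494.06 → $594.63
Quarter 4: $594.63 +$2.38 interest = $597.01; pay $492.10 → $104.91
Quarter 5: $104.91 +$0.42 interest = $105.33; pay $105.33 → $0.00
Total paid: $2,085.49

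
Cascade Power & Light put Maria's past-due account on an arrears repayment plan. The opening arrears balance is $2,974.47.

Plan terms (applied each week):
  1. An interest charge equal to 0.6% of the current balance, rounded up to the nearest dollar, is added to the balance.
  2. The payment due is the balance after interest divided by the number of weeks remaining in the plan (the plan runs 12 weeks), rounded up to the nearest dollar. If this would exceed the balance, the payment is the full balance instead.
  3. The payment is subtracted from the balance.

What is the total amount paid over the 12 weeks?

$3,099.47

# | Opening | Interest | Payment | End bal
1 | $2,974.47 | $18.00 | $250.00 | $2,742.47
2 | $2,742.47 | $17.00 | $251.00 | $2,508.47
3 | $2,508.47 | $16.00 | $253.00 | $2,271.47
4 | $2,271.47 | $14.00 | $254.00 | $2,031.47
5 | $2,031.47 | $13.00 | $256.00 | $1,788.47
6 | $1,788.47 | $11.00 | $258.00 | $1,541.47
7 | $1,541.47 | $10.00 | $259.00 | $1,292.47
8 | $1,292.47 | $8.00 | $261.00 | $1,039.47
9 | $1,039.47 | $7.00 | $262.00 | $784.47
10 | $784.47 | $5.00 | $264.00 | $525.47
11 | $525.47 | $4.00 | $265.00 | $264.47
12 | $264.47 | $2.00 | $266.47 | $0.00
Total paid: $3,099.47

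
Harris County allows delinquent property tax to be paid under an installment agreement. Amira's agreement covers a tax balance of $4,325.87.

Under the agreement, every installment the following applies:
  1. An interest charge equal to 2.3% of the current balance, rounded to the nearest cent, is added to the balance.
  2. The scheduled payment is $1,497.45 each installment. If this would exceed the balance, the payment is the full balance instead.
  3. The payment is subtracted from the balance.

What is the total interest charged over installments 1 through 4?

$202.09

Installment 1: opening $4,325.87; interest $99.50 → $4,425.37; payment $1,497.45; balance $2,927.92
Installment 2: opening $2,927.92; interest $67.34 → $2,995.26; payment $1,497.45; balance $1,497.81
Installment 3: opening $1,497.81; interest $34.45 → $1,532.26; payment $1,497.45; balance $34.81
Installment 4: opening $34.81; interest $0.80 → $35.61; payment $35.61; balance $0.00
Total interest: $99.50 + $67.34 + $34.45 + $0.80 = $202.09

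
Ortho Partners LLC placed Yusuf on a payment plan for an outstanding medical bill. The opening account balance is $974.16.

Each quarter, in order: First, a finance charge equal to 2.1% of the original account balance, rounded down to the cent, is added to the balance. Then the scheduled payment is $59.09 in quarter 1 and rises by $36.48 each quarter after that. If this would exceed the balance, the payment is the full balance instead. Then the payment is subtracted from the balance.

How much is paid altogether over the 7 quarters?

Quarter 1: $974.16 +$20.45 interest = $994.61; pay $59.09 → $935.52
Quarter 2: $935.52 +$20.45 interest = $955.97; pay $95.57 → $860.40
Quarter 3: $860.40 +$20.45 interest = $880.85; pay $132.05 → $748.80
Quarter 4: $748.80 +$20.45 interest = $769.25; pay $168.53 → $600.72
Quarter 5: $600.72 +$20.45 interest = $621.17; pay $205.01 → $416.16
Quarter 6: $416.16 +$20.45 interest = $436.61; pay $241.49 → $195.12
Quarter 7: $195.12 +$20.45 interest = $215.57; pay $215.57 → $0.00
Total paid: $1,117.31

$1,117.31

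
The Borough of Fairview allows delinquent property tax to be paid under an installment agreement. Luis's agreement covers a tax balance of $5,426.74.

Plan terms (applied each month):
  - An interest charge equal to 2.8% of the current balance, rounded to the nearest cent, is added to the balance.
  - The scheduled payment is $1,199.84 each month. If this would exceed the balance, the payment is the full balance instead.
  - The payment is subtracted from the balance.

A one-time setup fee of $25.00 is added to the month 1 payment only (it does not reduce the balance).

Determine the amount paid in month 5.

$1,085.39

Month 1: $5,426.74 +$151.95 interest = $5,578.69; pay $1,199.84 (+ $25.00 fee) → $4,378.85
Month 2: $4,378.85 +$122.61 interest = $4,501.46; pay $1,199.84 → $3,301.62
Month 3: $3,301.62 +$92.45 interest = $3,394.07; pay $1,199.84 → $2,194.23
Month 4: $2,194.23 +$61.44 interest = $2,255.67; pay $1,199.84 → $1,055.83
Month 5: $1,055.83 +$29.56 interest = $1,085.39; pay $1,085.39 → $0.00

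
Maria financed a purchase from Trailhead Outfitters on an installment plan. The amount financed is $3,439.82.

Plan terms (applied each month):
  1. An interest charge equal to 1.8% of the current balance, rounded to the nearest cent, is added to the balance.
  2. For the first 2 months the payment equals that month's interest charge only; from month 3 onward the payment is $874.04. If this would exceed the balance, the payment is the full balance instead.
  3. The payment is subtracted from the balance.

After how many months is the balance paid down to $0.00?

7

Month 1: opening $3,439.82; interest $61.92 → $3,501.74; payment $61.92; balance $3,439.82
Month 2: opening $3,439.82; interest $61.92 → $3,501.74; payment $61.92; balance $3,439.82
Month 3: opening $3,439.82; interest $61.92 → $3,501.74; payment $874.04; balance $2,627.70
Month 4: opening $2,627.70; interest $47.30 → $2,675.00; payment $874.04; balance $1,800.96
Month 5: opening $1,800.96; interest $32.42 → $1,833.38; payment $874.04; balance $959.34
Month 6: opening $959.34; interest $17.27 → $976.61; payment $874.04; balance $102.57
Month 7: opening $102.57; interest $1.85 → $104.42; payment $104.42; balance $0.00
Balance reaches $0.00 in month 7.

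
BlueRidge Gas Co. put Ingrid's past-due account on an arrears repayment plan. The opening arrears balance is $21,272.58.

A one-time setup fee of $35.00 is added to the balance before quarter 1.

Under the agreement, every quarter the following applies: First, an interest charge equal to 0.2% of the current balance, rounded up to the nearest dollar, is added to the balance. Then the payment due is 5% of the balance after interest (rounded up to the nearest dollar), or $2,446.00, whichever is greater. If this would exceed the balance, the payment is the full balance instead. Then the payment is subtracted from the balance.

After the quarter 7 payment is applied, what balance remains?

$4,385.58

Quarter 1: opening $21,307.58; interest $43.00 → $21,350.58; payment $2,446.00; balance $18,904.58
Quarter 2: opening $18,904.58; interest $38.00 → $18,942.58; payment $2,446.00; balance $16,496.58
Quarter 3: opening $16,496.58; interest $33.00 → $16,529.58; payment $2,446.00; balance $14,083.58
Quarter 4: opening $14,083.58; interest $29.00 → $14,112.58; payment $2,446.00; balance $11,666.58
Quarter 5: opening $11,666.58; interest $24.00 → $11,690.58; payment $2,446.00; balance $9,244.58
Quarter 6: opening $9,244.58; interest $19.00 → $9,263.58; payment $2,446.00; balance $6,817.58
Quarter 7: opening $6,817.58; interest $14.00 → $6,831.58; payment $2,446.00; balance $4,385.58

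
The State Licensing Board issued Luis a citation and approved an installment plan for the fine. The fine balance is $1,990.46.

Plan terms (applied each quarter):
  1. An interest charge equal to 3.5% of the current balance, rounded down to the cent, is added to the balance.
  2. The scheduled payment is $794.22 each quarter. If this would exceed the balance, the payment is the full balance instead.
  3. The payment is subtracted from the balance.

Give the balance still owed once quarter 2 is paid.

$515.98

Quarter 1: opening $1,990.46; interest $69.66 → $2,060.12; payment $794.22; balance $1,265.90
Quarter 2: opening $1,265.90; interest $44.30 → $1,310.20; payment $794.22; balance $515.98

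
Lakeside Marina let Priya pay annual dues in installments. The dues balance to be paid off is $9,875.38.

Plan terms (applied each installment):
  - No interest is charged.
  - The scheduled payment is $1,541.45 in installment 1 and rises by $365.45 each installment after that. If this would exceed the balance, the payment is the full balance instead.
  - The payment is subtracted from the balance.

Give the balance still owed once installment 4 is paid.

Installment 1: $9,875.38 − $1,541.45 → $8,333.93
Installment 2: $8,333.93 − $1,906.90 → $6,427.03
Installment 3: $6,427.03 − $2,272.35 → $4,154.68
Installment 4: $4,154.68 − $2,637.80 → $1,516.88

$1,516.88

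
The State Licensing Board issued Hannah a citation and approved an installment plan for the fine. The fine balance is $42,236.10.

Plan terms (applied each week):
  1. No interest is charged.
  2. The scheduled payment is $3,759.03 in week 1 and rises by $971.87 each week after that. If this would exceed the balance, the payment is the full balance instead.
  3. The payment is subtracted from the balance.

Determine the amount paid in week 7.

$5,103.87

Week 1: $42,236.10 − $3,759.03 → $38,477.07
Week 2: $38,477.07 − $4,730.90 → $33,746.17
Week 3: $33,746.17 − $5,702.77 → $28,043.40
Week 4: $28,043.40 − $6,674.64 → $21,368.76
Week 5: $21,368.76 − $7,646.51 → $13,722.25
Week 6: $13,722.25 − $8,618.38 → $5,103.87
Week 7: $5,103.87 − $5,103.87 → $0.00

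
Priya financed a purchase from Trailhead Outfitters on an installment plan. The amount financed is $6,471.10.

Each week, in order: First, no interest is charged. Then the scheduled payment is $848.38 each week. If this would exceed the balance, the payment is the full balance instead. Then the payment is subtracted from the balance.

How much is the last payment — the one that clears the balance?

$532.44

Week 1: $6,471.10 − $848.38 → $5,622.72
Week 2: $5,622.72 − $848.38 → $4,774.34
Week 3: $4,774.34 − $848.38 → $3,925.96
Week 4: $3,925.96 − $848.38 → $3,077.58
Week 5: $3,077.58 − $848.38 → $2,229.20
Week 6: $2,229.20 − $848.38 → $1,380.82
Week 7: $1,380.82 − $848.38 → $532.44
Week 8: $532.44 − $532.44 → $0.00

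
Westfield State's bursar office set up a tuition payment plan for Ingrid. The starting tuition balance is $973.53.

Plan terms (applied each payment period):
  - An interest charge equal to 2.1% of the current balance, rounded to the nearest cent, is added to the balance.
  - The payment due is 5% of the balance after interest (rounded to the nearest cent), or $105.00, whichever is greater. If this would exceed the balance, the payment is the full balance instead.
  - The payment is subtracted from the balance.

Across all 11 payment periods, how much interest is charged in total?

$120.78

Payment period 1: opening $973.53; interest $20.44 → $993.97; payment $105.00; balance $888.97
Payment period 2: opening $888.97; interest $18.67 → $907.64; payment $105.00; balance $802.64
Payment period 3: opening $802.64; interest $16.86 → $819.50; payment $105.00; balance $714.50
Payment period 4: opening $714.50; interest $15.00 → $729.50; payment $105.00; balance $624.50
Payment period 5: opening $624.50; interest $13.11 → $637.61; payment $105.00; balance $532.61
Payment period 6: opening $532.61; interest $11.18 → $543.79; payment $105.00; balance $438.79
Payment period 7: opening $438.79; interest $9.21 → $448.00; payment $105.00; balance $343.00
Payment period 8: opening $343.00; interest $7.20 → $350.20; payment $105.00; balance $245.20
Payment period 9: opening $245.20; interest $5.15 → $250.35; payment $105.00; balance $145.35
Payment period 10: opening $145.35; interest $3.05 → $148.40; payment $105.00; balance $43.40
Payment period 11: opening $43.40; interest $0.91 → $44.31; payment $44.31; balance $0.00
Total interest: $20.44 + $18.67 + $16.86 + $15.00 + $13.11 + $11.18 + $9.21 + $7.20 + $5.15 + $3.05 + $0.91 = $120.78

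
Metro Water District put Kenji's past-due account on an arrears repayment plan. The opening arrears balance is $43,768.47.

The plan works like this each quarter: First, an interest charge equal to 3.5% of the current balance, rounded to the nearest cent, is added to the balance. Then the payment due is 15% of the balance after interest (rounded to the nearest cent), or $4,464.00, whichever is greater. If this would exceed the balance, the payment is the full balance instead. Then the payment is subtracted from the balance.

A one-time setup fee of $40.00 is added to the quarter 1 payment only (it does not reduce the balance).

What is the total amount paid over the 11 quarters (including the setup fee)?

Quarter 1: $43,768.47 +$1,531.90 interest = $45,300.37; pay $6,795.06 (+ $40.00 fee) → $38,505.31
Quarter 2: $38,505.31 +$1,347.69 interest = $39,853.00; pay $5,977.95 → $33,875.05
Quarter 3: $33,875.05 +$1,185.63 interest = $35,060.68; pay $5,259.10 → $29,801.58
Quarter 4: $29,801.58 +$1,043.06 interest = $30,844.64; pay $4,626.70 → $26,217.94
Quarter 5: $26,217.94 +$917.63 interest = $27,135.57; pay $4,464.00 → $22,671.57
Quarter 6: $22,671.57 +$793.50 interest = $23,465.07; pay $4,464.00 → $19,001.07
Quarter 7: $19,001.07 +$665.04 interest = $19,666.11; pay $4,464.00 → $15,202.11
Quarter 8: $15,202.11 +$532.07 interest = $15,734.18; pay $4,464.00 → $11,270.18
Quarter 9: $11,270.18 +$394.46 interest = $11,664.64; pay $4,464.00 → $7,200.64
Quarter 10: $7,200.64 +$252.02 interest = $7,452.66; pay $4,464.00 → $2,988.66
Quarter 11: $2,988.66 +$104.60 interest = $3,093.26; pay $3,093.26 → $0.00
Total paid: $52,576.07

$52,576.07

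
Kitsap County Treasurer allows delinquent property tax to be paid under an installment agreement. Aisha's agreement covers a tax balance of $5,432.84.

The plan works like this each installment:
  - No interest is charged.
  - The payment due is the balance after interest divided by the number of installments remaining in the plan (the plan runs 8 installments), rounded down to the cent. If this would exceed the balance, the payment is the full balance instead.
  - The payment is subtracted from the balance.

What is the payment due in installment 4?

$679.10

Installment 1: $5,432.84 − $679.10 → $4,753.74
Installment 2: $4,753.74 − $679.10 → $4,074.64
Installment 3: $4,074.64 − $679.10 → $3,395.54
Installment 4: $3,395.54 − $679.10 → $2,716.44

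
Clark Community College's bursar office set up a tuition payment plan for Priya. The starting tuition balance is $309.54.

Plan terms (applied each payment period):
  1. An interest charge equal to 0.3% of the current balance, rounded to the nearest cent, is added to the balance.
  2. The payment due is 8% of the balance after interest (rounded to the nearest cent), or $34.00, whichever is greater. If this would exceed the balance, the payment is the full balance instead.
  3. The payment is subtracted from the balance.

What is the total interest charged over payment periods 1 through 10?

Payment period 1: opening $309.54; interest $0.93 → $310.47; payment $34.00; balance $276.47
Payment period 2: opening $276.47; interest $0.83 → $277.30; payment $34.00; balance $243.30
Payment period 3: opening $243.30; interest $0.73 → $244.03; payment $34.00; balance $210.03
Payment period 4: opening $210.03; interest $0.63 → $210.66; payment $34.00; balance $176.66
Payment period 5: opening $176.66; interest $0.53 → $177.19; payment $34.00; balance $143.19
Payment period 6: opening $143.19; interest $0.43 → $143.62; payment $34.00; balance $109.62
Payment period 7: opening $109.62; interest $0.33 → $109.95; payment $34.00; balance $75.95
Payment period 8: opening $75.95; interest $0.23 → $76.18; payment $34.00; balance $42.18
Payment period 9: opening $42.18; interest $0.13 → $42.31; payment $34.00; balance $8.31
Payment period 10: opening $8.31; interest $0.02 → $8.33; payment $8.33; balance $0.00
Total interest: $0.93 + $0.83 + $0.73 + $0.63 + $0.53 + $0.43 + $0.33 + $0.23 + $0.13 + $0.02 = $4.79

$4.79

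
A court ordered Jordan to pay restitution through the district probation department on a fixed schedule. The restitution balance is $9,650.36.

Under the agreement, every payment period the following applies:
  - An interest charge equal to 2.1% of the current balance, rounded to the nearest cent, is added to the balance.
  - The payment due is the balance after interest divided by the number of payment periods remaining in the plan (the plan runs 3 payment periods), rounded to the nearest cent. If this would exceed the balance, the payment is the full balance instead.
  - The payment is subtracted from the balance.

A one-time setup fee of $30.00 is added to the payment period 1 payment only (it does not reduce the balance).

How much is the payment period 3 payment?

# | Opening | Interest | Payment | Fee | End bal
1 | $9,650.36 | $202.66 | $3,284.34 | $30.00 | $6,568.68
2 | $6,568.68 | $137.94 | $3,353.31 | — | $3,353.31
3 | $3,353.31 | $70.42 | $3,423.73 | — | $0.00

$3,423.73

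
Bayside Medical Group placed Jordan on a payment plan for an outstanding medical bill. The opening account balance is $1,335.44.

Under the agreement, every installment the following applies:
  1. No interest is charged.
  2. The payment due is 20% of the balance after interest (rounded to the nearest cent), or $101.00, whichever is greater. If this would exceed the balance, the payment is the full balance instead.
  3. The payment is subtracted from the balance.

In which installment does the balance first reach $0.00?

Installment 1: opening $1,335.44; payment $267.09; balance $1,068.35
Installment 2: opening $1,068.35; payment $213.67; balance $854.68
Installment 3: opening $854.68; payment $170.94; balance $683.74
Installment 4: opening $683.74; payment $136.75; balance $546.99
Installment 5: opening $546.99; payment $109.40; balance $437.59
Installment 6: opening $437.59; payment $101.00; balance $336.59
Installment 7: opening $336.59; payment $101.00; balance $235.59
Installment 8: opening $235.59; payment $101.00; balance $134.59
Installment 9: opening $134.59; payment $101.00; balance $33.59
Installment 10: opening $33.59; payment $33.59; balance $0.00
Balance reaches $0.00 in installment 10.

10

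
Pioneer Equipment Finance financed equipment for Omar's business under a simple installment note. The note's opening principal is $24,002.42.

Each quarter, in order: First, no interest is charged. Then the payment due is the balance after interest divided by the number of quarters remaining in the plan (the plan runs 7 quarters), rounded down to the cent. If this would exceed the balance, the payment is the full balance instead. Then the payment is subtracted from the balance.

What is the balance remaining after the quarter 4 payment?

$10,286.76

# | Opening | Payment | End bal
1 | $24,002.42 | $3,428.91 | $20,573.51
2 | $20,573.51 | $3,428.91 | $17,144.60
3 | $17,144.60 | $3,428.92 | $13,715.68
4 | $13,715.68 | $3,428.92 | $10,286.76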